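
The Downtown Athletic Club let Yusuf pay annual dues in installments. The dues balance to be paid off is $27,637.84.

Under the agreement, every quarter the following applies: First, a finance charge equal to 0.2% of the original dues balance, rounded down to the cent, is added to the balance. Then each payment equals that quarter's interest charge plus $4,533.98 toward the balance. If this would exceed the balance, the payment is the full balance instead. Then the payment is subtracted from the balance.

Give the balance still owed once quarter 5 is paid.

# | Opening | Interest | Payment | End bal
1 | $27,637.84 | $55.27 | $4,589.25 | $23,103.86
2 | $23,103.86 | $55.27 | $4,589.25 | $18,569.88
3 | $18,569.88 | $55.27 | $4,589.25 | $14,035.90
4 | $14,035.90 | $55.27 | $4,589.25 | $9,501.92
5 | $9,501.92 | $55.27 | $4,589.25 | $4,967.94

$4,967.94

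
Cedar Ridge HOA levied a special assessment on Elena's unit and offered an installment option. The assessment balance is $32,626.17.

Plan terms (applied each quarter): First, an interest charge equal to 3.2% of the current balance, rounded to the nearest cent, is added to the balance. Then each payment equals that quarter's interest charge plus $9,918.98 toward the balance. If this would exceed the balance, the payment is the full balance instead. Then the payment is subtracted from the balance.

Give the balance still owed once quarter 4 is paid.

Quarter 1: opening $32,626.17; interest $1,044.04 → $33,670.21; payment $10,963.02; balance $22,707.19
Quarter 2: opening $22,707.19; interest $726.63 → $23,433.82; payment $10,645.61; balance $12,788.21
Quarter 3: opening $12,788.21; interest $409.22 → $13,197.43; payment $10,328.20; balance $2,869.23
Quarter 4: opening $2,869.23; interest $91.82 → $2,961.05; payment $2,961.05; balance $0.00

$0.00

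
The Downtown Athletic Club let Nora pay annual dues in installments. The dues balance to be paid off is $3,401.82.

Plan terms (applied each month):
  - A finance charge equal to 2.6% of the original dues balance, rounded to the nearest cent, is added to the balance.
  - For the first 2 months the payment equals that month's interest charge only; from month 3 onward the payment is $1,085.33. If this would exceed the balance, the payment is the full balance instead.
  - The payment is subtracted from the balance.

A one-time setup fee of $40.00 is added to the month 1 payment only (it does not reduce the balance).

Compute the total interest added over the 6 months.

# | Opening | Interest | Payment | Fee | End bal
1 | $3,401.82 | $88.45 | $88.45 | $40.00 | $3,401.82
2 | $3,401.82 | $88.45 | $88.45 | — | $3,401.82
3 | $3,401.82 | $88.45 | $1,085.33 | — | $2,404.94
4 | $2,404.94 | $88.45 | $1,085.33 | — | $1,408.06
5 | $1,408.06 | $88.45 | $1,085.33 | — | $411.18
6 | $411.18 | $88.45 | $499.63 | — | $0.00
Total interest: $88.45 + $88.45 + $88.45 + $88.45 + $88.45 + $88.45 = $530.70

$530.70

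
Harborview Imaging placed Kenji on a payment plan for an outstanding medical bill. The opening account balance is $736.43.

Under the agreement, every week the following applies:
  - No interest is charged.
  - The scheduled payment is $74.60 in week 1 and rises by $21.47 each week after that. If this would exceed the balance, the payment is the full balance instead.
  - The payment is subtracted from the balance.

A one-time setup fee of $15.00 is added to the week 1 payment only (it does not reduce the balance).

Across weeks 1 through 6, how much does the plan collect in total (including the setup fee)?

$751.43

Week 1: opening $736.43; payment $74.60 (+ $15.00 fee); balance $661.83
Week 2: opening $661.83; payment $96.07; balance $565.76
Week 3: opening $565.76; payment $117.54; balance $448.22
Week 4: opening $448.22; payment $139.01; balance $309.21
Week 5: opening $309.21; payment $160.48; balance $148.73
Week 6: opening $148.73; payment $148.73; balance $0.00
Total paid: $751.43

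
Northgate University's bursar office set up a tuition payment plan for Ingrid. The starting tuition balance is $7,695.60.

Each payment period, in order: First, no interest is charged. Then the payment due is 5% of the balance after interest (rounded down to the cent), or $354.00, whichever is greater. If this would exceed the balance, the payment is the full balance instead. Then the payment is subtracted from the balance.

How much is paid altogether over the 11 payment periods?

$3,936.32

Payment period 1: opening $7,695.60; payment $384.78; balance $7,310.82
Payment period 2: opening $7,310.82; payment $365.54; balance $6,945.28
Payment period 3: opening $6,945.28; payment $354.00; balance $6,591.28
Payment period 4: opening $6,591.28; payment $354.00; balance $6,237.28
Payment period 5: opening $6,237.28; payment $354.00; balance $5,883.28
Payment period 6: opening $5,883.28; payment $354.00; balance $5,529.28
Payment period 7: opening $5,529.28; payment $354.00; balance $5,175.28
Payment period 8: opening $5,175.28; payment $354.00; balance $4,821.28
Payment period 9: opening $4,821.28; payment $354.00; balance $4,467.28
Payment period 10: opening $4,467.28; payment $354.00; balance $4,113.28
Payment period 11: opening $4,113.28; payment $354.00; balance $3,759.28
Total paid: $3,936.32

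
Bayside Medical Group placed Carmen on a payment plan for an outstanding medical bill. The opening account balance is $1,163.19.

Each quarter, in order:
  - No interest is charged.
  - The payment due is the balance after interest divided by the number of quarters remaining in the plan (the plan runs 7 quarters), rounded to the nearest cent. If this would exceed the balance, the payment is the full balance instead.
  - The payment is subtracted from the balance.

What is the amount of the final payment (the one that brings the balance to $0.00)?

# | Opening | Payment | End bal
1 | $1,163.19 | $166.17 | $997.02
2 | $997.02 | $166.17 | $830.85
3 | $830.85 | $166.17 | $664.68
4 | $664.68 | $166.17 | $498.51
5 | $498.51 | $166.17 | $332.34
6 | $332.34 | $166.17 | $166.17
7 | $166.17 | $166.17 | $0.00

$166.17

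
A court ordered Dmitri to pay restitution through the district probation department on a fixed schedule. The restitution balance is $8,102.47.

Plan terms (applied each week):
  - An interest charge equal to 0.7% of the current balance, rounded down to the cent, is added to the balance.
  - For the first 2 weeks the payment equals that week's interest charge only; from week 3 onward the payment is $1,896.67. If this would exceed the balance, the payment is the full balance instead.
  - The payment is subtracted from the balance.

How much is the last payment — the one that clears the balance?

$669.64

Week 1: $8,102.47 +$56.71 interest = $8,159.18; pay $56.71 → $8,102.47
Week 2: $8,102.47 +$56.71 interest = $8,159.18; pay $56.71 → $8,102.47
Week 3: $8,102.47 +$56.71 interest = $8,159.18; pay $1,896.67 → $6,262.51
Week 4: $6,262.51 +$43.83 interest = $6,306.34; pay $1,896.67 → $4,409.67
Week 5: $4,409.67 +$30.86 interest = $4,440.53; pay $1,896.67 → $2,543.86
Week 6: $2,543.86 +$17.80 interest = $2,561.66; pay $1,896.67 → $664.99
Week 7: $664.99 +$4.65 interest = $669.64; pay $669.64 → $0.00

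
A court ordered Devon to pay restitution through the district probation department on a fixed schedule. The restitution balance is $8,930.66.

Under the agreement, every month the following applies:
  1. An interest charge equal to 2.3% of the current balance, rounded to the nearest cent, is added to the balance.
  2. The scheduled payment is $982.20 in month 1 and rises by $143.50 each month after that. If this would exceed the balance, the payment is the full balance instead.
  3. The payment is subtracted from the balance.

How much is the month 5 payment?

$1,556.20

Month 1: $8,930.66 +$205.41 interest = $9,136.07; pay $982.20 → $8,153.87
Month 2: $8,153.87 +$187.54 interest = $8,341.41; pay $1,125.70 → $7,215.71
Month 3: $7,215.71 +$165.96 interest = $7,381.67; pay $1,269.20 → $6,112.47
Month 4: $6,112.47 +$140.59 interest = $6,253.06; pay $1,412.70 → $4,840.36
Month 5: $4,840.36 +$111.33 interest = $4,951.69; pay $1,556.20 → $3,395.49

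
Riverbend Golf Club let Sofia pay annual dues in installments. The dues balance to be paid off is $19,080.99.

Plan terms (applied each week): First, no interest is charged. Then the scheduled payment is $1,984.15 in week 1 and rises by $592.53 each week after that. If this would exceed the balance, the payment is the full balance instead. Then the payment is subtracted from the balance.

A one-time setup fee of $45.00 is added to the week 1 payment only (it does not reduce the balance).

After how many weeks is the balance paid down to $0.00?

# | Opening | Payment | Fee | End bal
1 | $19,080.99 | $1,984.15 | $45.00 | $17,096.84
2 | $17,096.84 | $2,576.68 | — | $14,520.16
3 | $14,520.16 | $3,169.21 | — | $11,350.95
4 | $11,350.95 | $3,761.74 | — | $7,589.21
5 | $7,589.21 | $4,354.27 | — | $3,234.94
6 | $3,234.94 | $3,234.94 | — | $0.00
Balance reaches $0.00 in week 6.

6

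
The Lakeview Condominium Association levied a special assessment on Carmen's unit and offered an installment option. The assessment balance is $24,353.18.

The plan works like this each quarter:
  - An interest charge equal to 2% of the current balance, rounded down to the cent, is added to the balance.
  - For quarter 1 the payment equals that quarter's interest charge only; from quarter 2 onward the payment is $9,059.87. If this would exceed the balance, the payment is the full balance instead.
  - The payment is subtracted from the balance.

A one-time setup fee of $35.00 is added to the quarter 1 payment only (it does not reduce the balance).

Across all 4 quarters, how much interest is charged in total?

$1,430.44

Quarter 1: opening $24,353.18; interest $487.06 → $24,840.24; payment $487.06 (+ $35.00 fee); balance $24,353.18
Quarter 2: opening $24,353.18; interest $487.06 → $24,840.24; payment $9,059.87; balance $15,780.37
Quarter 3: opening $15,780.37; interest $315.60 → $16,095.97; payment $9,059.87; balance $7,036.10
Quarter 4: opening $7,036.10; interest $140.72 → $7,176.82; payment $7,176.82; balance $0.00
Total interest: $487.06 + $487.06 + $315.60 + $140.72 = $1,430.44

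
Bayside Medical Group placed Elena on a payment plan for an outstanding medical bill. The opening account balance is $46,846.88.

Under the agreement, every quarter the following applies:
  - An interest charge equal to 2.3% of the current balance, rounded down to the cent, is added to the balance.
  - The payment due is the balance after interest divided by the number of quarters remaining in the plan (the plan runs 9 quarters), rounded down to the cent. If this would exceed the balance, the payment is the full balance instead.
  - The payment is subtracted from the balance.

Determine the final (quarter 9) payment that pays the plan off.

# | Opening | Interest | Payment | End bal
1 | $46,846.88 | $1,077.47 | $5,324.92 | $42,599.43
2 | $42,599.43 | $979.78 | $5,447.40 | $38,131.81
3 | $38,131.81 | $877.03 | $5,572.69 | $33,436.15
4 | $33,436.15 | $769.03 | $5,700.86 | $28,504.32
5 | $28,504.32 | $655.59 | $5,831.98 | $23,327.93
6 | $23,327.93 | $536.54 | $5,966.11 | $17,898.36
7 | $17,898.36 | $411.66 | $6,103.34 | $12,206.68
8 | $12,206.68 | $280.75 | $6,243.71 | $6,243.72
9 | $6,243.72 | $143.60 | $6,387.32 | $0.00

$6,387.32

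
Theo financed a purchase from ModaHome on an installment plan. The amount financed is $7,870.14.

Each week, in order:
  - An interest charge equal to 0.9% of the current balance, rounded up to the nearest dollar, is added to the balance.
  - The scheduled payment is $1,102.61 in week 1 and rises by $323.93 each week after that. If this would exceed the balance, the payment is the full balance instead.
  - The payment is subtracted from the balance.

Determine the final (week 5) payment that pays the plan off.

$1,749.12

Week 1: $7,870.14 +$71.00 interest = $7,941.14; pay $1,102.61 → $6,838.53
Week 2: $6,838.53 +$62.00 interest = $6,900.53; pay $1,426.54 → $5,473.99
Week 3: $5,473.99 +$50.00 interest = $5,523.99; pay $1,750.47 → $3,773.52
Week 4: $3,773.52 +$34.00 interest = $3,807.52; pay $2,074.40 → $1,733.12
Week 5: $1,733.12 +$16.00 interest = $1,749.12; pay $1,749.12 → $0.00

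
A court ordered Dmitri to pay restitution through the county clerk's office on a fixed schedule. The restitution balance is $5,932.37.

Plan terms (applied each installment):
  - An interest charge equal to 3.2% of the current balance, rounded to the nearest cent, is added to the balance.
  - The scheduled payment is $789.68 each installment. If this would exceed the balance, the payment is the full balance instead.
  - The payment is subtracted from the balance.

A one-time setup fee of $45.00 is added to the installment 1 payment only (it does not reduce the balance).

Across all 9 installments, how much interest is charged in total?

Installment 1: opening $5,932.37; interest $189.84 → $6,122.21; payment $789.68 (+ $45.00 fee); balance $5,332.53
Installment 2: opening $5,332.53; interest $170.64 → $5,503.17; payment $789.68; balance $4,713.49
Installment 3: opening $4,713.49; interest $150.83 → $4,864.32; payment $789.68; balance $4,074.64
Installment 4: opening $4,074.64; interest $130.39 → $4,205.03; payment $789.68; balance $3,415.35
Installment 5: opening $3,415.35; interest $109.29 → $3,524.64; payment $789.68; balance $2,734.96
Installment 6: opening $2,734.96; interest $87.52 → $2,822.48; payment $789.68; balance $2,032.80
Installment 7: opening $2,032.80; interest $65.05 → $2,097.85; payment $789.68; balance $1,308.17
Installment 8: opening $1,308.17; interest $41.86 → $1,350.03; payment $789.68; balance $560.35
Installment 9: opening $560.35; interest $17.93 → $578.28; payment $578.28; balance $0.00
Total interest: $189.84 + $170.64 + $150.83 + $130.39 + $109.29 + $87.52 + $65.05 + $41.86 + $17.93 = $963.35

$963.35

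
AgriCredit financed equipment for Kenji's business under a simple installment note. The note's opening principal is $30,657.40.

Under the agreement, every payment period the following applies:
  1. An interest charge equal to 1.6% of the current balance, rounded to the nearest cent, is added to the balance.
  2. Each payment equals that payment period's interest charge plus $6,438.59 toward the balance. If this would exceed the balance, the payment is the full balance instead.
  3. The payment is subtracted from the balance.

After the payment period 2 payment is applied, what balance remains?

Payment period 1: $30,657.40 +$490.52 interest = $31,147.92; pay $6,929.11 → $24,218.81
Payment period 2: $24,218.81 +$387.50 interest = $24,606.31; pay $6,826.09 → $17,780.22

$17,780.22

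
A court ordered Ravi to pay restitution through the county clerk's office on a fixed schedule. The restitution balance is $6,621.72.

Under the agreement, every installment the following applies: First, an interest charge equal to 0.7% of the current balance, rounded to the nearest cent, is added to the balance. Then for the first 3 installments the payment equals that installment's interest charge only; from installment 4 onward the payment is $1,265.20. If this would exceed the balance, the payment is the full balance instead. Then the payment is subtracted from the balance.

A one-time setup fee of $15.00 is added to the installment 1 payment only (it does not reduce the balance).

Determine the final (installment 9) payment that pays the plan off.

$444.65

Installment 1: opening $6,621.72; interest $46.35 → $6,668.07; payment $46.35 (+ $15.00 fee); balance $6,621.72
Installment 2: opening $6,621.72; interest $46.35 → $6,668.07; payment $46.35; balance $6,621.72
Installment 3: opening $6,621.72; interest $46.35 → $6,668.07; payment $46.35; balance $6,621.72
Installment 4: opening $6,621.72; interest $46.35 → $6,668.07; payment $1,265.20; balance $5,402.87
Installment 5: opening $5,402.87; interest $37.82 → $5,440.69; payment $1,265.20; balance $4,175.49
Installment 6: opening $4,175.49; interest $29.23 → $4,204.72; payment $1,265.20; balance $2,939.52
Installment 7: opening $2,939.52; interest $20.58 → $2,960.10; payment $1,265.20; balance $1,694.90
Installment 8: opening $1,694.90; interest $11.86 → $1,706.76; payment $1,265.20; balance $441.56
Installment 9: opening $441.56; interest $3.09 → $444.65; payment $444.65; balance $0.00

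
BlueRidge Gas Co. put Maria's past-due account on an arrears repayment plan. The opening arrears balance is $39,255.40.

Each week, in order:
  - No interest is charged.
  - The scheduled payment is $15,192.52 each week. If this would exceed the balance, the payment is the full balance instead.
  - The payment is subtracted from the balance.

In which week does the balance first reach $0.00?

3

# | Opening | Payment | End bal
1 | $39,255.40 | $15,192.52 | $24,062.88
2 | $24,062.88 | $15,192.52 | $8,870.36
3 | $8,870.36 | $8,870.36 | $0.00
Balance reaches $0.00 in week 3.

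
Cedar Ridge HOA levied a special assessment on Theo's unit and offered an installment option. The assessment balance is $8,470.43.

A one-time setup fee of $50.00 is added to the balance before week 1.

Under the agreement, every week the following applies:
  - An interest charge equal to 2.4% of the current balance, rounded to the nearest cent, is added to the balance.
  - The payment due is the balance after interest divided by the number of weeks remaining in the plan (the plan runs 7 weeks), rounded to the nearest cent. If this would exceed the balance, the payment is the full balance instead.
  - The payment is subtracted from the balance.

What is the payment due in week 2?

$1,276.33

Week 1: opening $8,520.43; interest $204.49 → $8,724.92; payment $1,246.42; balance $7,478.50
Week 2: opening $7,478.50; interest $179.48 → $7,657.98; payment $1,276.33; balance $6,381.65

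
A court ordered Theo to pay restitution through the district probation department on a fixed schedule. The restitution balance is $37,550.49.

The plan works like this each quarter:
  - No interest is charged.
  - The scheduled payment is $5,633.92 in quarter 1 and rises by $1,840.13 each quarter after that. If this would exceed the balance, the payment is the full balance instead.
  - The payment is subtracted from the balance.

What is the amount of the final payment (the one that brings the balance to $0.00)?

$3,974.03

Quarter 1: opening $37,550.49; payment $5,633.92; balance $31,916.57
Quarter 2: opening $31,916.57; payment $7,474.05; balance $24,442.52
Quarter 3: opening $24,442.52; payment $9,314.18; balance $15,128.34
Quarter 4: opening $15,128.34; payment $11,154.31; balance $3,974.03
Quarter 5: opening $3,974.03; payment $3,974.03; balance $0.00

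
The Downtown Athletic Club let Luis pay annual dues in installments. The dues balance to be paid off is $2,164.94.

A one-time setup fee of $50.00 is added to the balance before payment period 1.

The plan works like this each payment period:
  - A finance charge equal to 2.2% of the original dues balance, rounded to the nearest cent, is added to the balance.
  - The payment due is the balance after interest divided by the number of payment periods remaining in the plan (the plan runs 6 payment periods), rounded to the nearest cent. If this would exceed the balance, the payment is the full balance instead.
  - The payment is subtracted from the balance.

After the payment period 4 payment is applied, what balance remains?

$828.81

# | Opening | Interest | Payment | End bal
1 | $2,214.94 | $47.63 | $377.10 | $1,885.47
2 | $1,885.47 | $47.63 | $386.62 | $1,546.48
3 | $1,546.48 | $47.63 | $398.53 | $1,195.58
4 | $1,195.58 | $47.63 | $414.40 | $828.81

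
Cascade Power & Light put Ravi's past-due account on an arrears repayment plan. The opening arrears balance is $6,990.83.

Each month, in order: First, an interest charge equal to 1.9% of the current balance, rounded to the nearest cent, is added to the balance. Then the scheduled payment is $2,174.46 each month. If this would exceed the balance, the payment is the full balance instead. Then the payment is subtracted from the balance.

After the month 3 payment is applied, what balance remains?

$748.82

# | Opening | Interest | Payment | End bal
1 | $6,990.83 | $132.83 | $2,174.46 | $4,949.20
2 | $4,949.20 | $94.03 | $2,174.46 | $2,868.77
3 | $2,868.77 | $54.51 | $2,174.46 | $748.82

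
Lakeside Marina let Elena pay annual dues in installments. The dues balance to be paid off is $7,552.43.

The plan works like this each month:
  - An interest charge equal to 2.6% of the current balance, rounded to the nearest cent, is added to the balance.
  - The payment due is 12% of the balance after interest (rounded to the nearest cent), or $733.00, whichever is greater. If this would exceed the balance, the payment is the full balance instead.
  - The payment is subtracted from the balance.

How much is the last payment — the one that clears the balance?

Month 1: opening $7,552.43; interest $196.36 → $7,748.79; payment $929.85; balance $6,818.94
Month 2: opening $6,818.94; interest $177.29 → $6,996.23; payment $839.55; balance $6,156.68
Month 3: opening $6,156.68; interest $160.07 → $6,316.75; payment $758.01; balance $5,558.74
Month 4: opening $5,558.74; interest $144.53 → $5,703.27; payment $733.00; balance $4,970.27
Month 5: opening $4,970.27; interest $129.23 → $5,099.50; payment $733.00; balance $4,366.50
Month 6: opening $4,366.50; interest $113.53 → $4,480.03; payment $733.00; balance $3,747.03
Month 7: opening $3,747.03; interest $97.42 → $3,844.45; payment $733.00; balance $3,111.45
Month 8: opening $3,111.45; interest $80.90 → $3,192.35; payment $733.00; balance $2,459.35
Month 9: opening $2,459.35; interest $63.94 → $2,523.29; payment $733.00; balance $1,790.29
Month 10: opening $1,790.29; interest $46.55 → $1,836.84; payment $733.00; balance $1,103.84
Month 11: opening $1,103.84; interest $28.70 → $1,132.54; payment $733.00; balance $399.54
Month 12: opening $399.54; interest $10.39 → $409.93; payment $409.93; balance $0.00

$409.93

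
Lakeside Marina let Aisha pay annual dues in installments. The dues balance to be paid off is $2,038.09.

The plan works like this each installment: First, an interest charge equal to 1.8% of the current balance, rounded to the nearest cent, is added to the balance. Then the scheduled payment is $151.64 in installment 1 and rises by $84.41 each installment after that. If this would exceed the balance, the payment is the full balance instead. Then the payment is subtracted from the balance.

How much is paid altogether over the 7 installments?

# | Opening | Interest | Payment | End bal
1 | $2,038.09 | $36.69 | $151.64 | $1,923.14
2 | $1,923.14 | $34.62 | $236.05 | $1,721.71
3 | $1,721.71 | $30.99 | $320.46 | $1,432.24
4 | $1,432.24 | $25.78 | $404.87 | $1,053.15
5 | $1,053.15 | $18.96 | $489.28 | $582.83
6 | $582.83 | $10.49 | $573.69 | $19.63
7 | $19.63 | $0.35 | $19.98 | $0.00
Total paid: $2,195.97

$2,195.97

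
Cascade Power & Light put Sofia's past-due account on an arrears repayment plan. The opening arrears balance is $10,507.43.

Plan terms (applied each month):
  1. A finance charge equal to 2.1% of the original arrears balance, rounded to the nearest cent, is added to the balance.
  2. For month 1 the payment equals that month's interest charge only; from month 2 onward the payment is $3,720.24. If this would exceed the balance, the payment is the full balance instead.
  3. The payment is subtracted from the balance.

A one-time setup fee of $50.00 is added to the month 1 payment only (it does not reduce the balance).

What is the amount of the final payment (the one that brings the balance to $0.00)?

Month 1: opening $10,507.43; interest $220.66 → $10,728.09; payment $220.66 (+ $50.00 fee); balance $10,507.43
Month 2: opening $10,507.43; interest $220.66 → $10,728.09; payment $3,720.24; balance $7,007.85
Month 3: opening $7,007.85; interest $220.66 → $7,228.51; payment $3,720.24; balance $3,508.27
Month 4: opening $3,508.27; interest $220.66 → $3,728.93; payment $3,720.24; balance $8.69
Month 5: opening $8.69; interest $220.66 → $229.35; payment $229.35; balance $0.00

$229.35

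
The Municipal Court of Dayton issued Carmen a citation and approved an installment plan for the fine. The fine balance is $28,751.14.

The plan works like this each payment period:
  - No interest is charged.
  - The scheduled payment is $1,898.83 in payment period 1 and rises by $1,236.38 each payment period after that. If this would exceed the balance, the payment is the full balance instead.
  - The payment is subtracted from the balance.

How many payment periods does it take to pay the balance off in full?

Payment period 1: $28,751.14 − $1,898.83 → $26,852.31
Payment period 2: $26,852.31 − $3,135.21 → $23,717.10
Payment period 3: $23,717.10 − $4,371.59 → $19,345.51
Payment period 4: $19,345.51 − $5,607.97 → $13,737.54
Payment period 5: $13,737.54 − $6,844.35 → $6,893.19
Payment period 6: $6,893.19 − $6,893.19 → $0.00
Balance reaches $0.00 in payment period 6.

6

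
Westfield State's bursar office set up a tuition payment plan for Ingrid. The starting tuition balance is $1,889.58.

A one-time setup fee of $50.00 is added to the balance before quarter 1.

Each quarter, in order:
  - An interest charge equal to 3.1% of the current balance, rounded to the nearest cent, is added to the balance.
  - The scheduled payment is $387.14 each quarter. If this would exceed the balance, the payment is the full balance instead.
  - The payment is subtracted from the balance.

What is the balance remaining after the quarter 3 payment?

Quarter 1: opening $1,939.58; interest $60.13 → $1,999.71; payment $387.14; balance $1,612.57
Quarter 2: opening $1,612.57; interest $49.99 → $1,662.56; payment $387.14; balance $1,275.42
Quarter 3: opening $1,275.42; interest $39.54 → $1,314.96; payment $387.14; balance $927.82

$927.82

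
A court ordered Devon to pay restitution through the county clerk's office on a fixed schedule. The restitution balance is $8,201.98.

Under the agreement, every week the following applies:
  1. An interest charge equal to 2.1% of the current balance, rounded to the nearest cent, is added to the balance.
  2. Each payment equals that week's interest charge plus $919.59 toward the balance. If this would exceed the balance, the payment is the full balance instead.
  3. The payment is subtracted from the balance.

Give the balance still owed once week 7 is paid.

Week 1: opening $8,201.98; interest $172.24 → $8,374.22; payment $1,091.83; balance $7,282.39
Week 2: opening $7,282.39; interest $152.93 → $7,435.32; payment $1,072.52; balance $6,362.80
Week 3: opening $6,362.80; interest $133.62 → $6,496.42; payment $1,053.21; balance $5,443.21
Week 4: opening $5,443.21; interest $114.31 → $5,557.52; payment $1,033.90; balance $4,523.62
Week 5: opening $4,523.62; interest $95.00 → $4,618.62; payment $1,014.59; balance $3,604.03
Week 6: opening $3,604.03; interest $75.68 → $3,679.71; payment $995.27; balance $2,684.44
Week 7: opening $2,684.44; interest $56.37 → $2,740.81; payment $975.96; balance $1,764.85

$1,764.85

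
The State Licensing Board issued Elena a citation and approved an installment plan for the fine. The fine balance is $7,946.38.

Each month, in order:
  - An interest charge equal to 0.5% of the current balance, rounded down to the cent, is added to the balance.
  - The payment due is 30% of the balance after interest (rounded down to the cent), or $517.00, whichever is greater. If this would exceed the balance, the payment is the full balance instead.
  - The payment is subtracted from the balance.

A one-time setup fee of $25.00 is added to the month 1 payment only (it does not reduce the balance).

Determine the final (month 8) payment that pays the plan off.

Month 1: $7,946.38 +$39.73 interest = $7,986.11; pay $2,395.83 (+ $25.00 fee) → $5,590.28
Month 2: $5,590.28 +$27.95 interest = $5,618.23; pay $1,685.46 → $3,932.77
Month 3: $3,932.77 +$19.66 interest = $3,952.43; pay $1,185.72 → $2,766.71
Month 4: $2,766.71 +$13.83 interest = $2,780.54; pay $834.16 → $1,946.38
Month 5: $1,946.38 +$9.73 interest = $1,956.11; pay $586.83 → $1,369.28
Month 6: $1,369.28 +$6.84 interest = $1,376.12; pay $517.00 → $859.12
Month 7: $859.12 +$4.29 interest = $863.41; pay $517.00 → $346.41
Month 8: $346.41 +$1.73 interest = $348.14; pay $348.14 → $0.00

$348.14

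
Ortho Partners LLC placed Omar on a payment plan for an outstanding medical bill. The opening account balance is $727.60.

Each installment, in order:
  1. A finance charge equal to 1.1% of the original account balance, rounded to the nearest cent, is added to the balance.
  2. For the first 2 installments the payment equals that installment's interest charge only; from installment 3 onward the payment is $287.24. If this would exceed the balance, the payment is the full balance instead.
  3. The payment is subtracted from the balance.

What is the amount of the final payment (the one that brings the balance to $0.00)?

Installment 1: $727.60 +$8.00 interest = $735.60; pay $8.00 → $727.60
Installment 2: $727.60 +$8.00 interest = $735.60; pay $8.00 → $727.60
Installment 3: $727.60 +$8.00 interest = $735.60; pay $287.24 → $448.36
Installment 4: $448.36 +$8.00 interest = $456.36; pay $287.24 → $169.12
Installment 5: $169.12 +$8.00 interest = $177.12; pay $177.12 → $0.00

$177.12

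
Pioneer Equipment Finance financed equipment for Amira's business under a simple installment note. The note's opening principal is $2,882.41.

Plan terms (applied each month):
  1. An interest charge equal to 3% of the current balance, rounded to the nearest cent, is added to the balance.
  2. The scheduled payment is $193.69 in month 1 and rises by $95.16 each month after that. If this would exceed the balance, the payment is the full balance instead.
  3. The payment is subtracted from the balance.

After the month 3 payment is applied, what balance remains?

Month 1: opening $2,882.41; interest $86.47 → $2,968.88; payment $193.69; balance $2,775.19
Month 2: opening $2,775.19; interest $83.26 → $2,858.45; payment $288.85; balance $2,569.60
Month 3: opening $2,569.60; interest $77.09 → $2,646.69; payment $384.01; balance $2,262.68

$2,262.68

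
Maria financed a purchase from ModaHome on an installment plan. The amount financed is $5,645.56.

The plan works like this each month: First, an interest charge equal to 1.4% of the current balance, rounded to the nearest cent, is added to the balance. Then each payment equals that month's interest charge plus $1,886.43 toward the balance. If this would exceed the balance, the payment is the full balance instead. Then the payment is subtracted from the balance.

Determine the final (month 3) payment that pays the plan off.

$1,898.92

Month 1: opening $5,645.56; interest $79.04 → $5,724.60; payment $1,965.47; balance $3,759.13
Month 2: opening $3,759.13; interest $52.63 → $3,811.76; payment $1,939.06; balance $1,872.70
Month 3: opening $1,872.70; interest $26.22 → $1,898.92; payment $1,898.92; balance $0.00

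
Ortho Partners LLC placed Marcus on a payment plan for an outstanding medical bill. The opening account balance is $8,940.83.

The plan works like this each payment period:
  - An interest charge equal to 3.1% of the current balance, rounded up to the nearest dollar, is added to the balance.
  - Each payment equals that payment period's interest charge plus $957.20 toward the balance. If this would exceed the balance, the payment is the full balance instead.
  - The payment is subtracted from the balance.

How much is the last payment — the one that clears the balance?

$337.03

# | Opening | Interest | Payment | End bal
1 | $8,940.83 | $278.00 | $1,235.20 | $7,983.63
2 | $7,983.63 | $248.00 | $1,205.20 | $7,026.43
3 | $7,026.43 | $218.00 | $1,175.20 | $6,069.23
4 | $6,069.23 | $189.00 | $1,146.20 | $5,112.03
5 | $5,112.03 | $159.00 | $1,116.20 | $4,154.83
6 | $4,154.83 | $129.00 | $1,086.20 | $3,197.63
7 | $3,197.63 | $100.00 | $1,057.20 | $2,240.43
8 | $2,240.43 | $70.00 | $1,027.20 | $1,283.23
9 | $1,283.23 | $40.00 | $997.20 | $326.03
10 | $326.03 | $11.00 | $337.03 | $0.00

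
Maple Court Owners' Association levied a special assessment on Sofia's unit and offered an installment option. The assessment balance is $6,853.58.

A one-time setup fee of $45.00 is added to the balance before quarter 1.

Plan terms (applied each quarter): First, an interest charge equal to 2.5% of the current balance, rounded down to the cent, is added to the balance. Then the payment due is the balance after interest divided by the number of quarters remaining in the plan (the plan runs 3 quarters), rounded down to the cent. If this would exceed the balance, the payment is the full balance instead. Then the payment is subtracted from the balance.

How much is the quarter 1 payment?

# | Opening | Interest | Payment | End bal
1 | $6,898.58 | $172.46 | $2,357.01 | $4,714.03

$2,357.01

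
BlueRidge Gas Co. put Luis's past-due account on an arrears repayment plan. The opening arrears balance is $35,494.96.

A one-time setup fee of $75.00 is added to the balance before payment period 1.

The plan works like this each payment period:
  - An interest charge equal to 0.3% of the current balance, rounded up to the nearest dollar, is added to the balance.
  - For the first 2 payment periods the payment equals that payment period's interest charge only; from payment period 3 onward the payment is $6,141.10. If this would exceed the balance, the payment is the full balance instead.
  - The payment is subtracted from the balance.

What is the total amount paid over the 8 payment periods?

Payment period 1: $35,569.96 +$107.00 interest = $35,676.96; pay $107.00 → $35,569.96
Payment period 2: $35,569.96 +$107.00 interest = $35,676.96; pay $107.00 → $35,569.96
Payment period 3: $35,569.96 +$107.00 interest = $35,676.96; pay $6,141.10 → $29,535.86
Payment period 4: $29,535.86 +$89.00 interest = $29,624.86; pay $6,141.10 → $23,483.76
Payment period 5: $23,483.76 +$71.00 interest = $23,554.76; pay $6,141.10 → $17,413.66
Payment period 6: $17,413.66 +$53.00 interest = $17,466.66; pay $6,141.10 → $11,325.56
Payment period 7: $11,325.56 +$34.00 interest = $11,359.56; pay $6,141.10 → $5,218.46
Payment period 8: $5,218.46 +$16.00 interest = $5,234.46; pay $5,234.46 → $0.00
Total paid: $36,153.96

$36,153.96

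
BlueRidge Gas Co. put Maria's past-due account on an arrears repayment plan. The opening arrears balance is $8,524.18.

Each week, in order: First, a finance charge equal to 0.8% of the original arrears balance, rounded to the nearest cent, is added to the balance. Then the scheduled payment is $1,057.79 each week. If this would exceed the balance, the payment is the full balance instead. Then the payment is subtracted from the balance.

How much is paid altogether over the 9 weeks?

Week 1: $8,524.18 +$68.19 interest = $8,592.37; pay $1,057.79 → $7,534.58
Week 2: $7,534.58 +$68.19 interest = $7,602.77; pay $1,057.79 → $6,544.98
Week 3: $6,544.98 +$68.19 interest = $6,613.17; pay $1,057.79 → $5,555.38
Week 4: $5,555.38 +$68.19 interest = $5,623.57; pay $1,057.79 → $4,565.78
Week 5: $4,565.78 +$68.19 interest = $4,633.97; pay $1,057.79 → $3,576.18
Week 6: $3,576.18 +$68.19 interest = $3,644.37; pay $1,057.79 → $2,586.58
Week 7: $2,586.58 +$68.19 interest = $2,654.77; pay $1,057.79 → $1,596.98
Week 8: $1,596.98 +$68.19 interest = $1,665.17; pay $1,057.79 → $607.38
Week 9: $607.38 +$68.19 interest = $675.57; pay $675.57 → $0.00
Total paid: $9,137.89

$9,137.89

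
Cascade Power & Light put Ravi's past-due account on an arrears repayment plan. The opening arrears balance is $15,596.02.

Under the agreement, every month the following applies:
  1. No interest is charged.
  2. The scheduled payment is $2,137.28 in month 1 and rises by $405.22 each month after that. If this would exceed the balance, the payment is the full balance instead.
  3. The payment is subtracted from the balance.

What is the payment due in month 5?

Month 1: opening $15,596.02; payment $2,137.28; balance $13,458.74
Month 2: opening $13,458.74; payment $2,542.50; balance $10,916.24
Month 3: opening $10,916.24; payment $2,947.72; balance $7,968.52
Month 4: opening $7,968.52; payment $3,352.94; balance $4,615.58
Month 5: opening $4,615.58; payment $3,758.16; balance $857.42

$3,758.16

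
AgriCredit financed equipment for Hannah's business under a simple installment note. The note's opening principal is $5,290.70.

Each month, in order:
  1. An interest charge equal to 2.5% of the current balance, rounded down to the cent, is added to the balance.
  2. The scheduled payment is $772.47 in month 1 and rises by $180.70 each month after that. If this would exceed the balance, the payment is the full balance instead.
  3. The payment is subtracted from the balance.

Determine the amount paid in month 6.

$74.63

Month 1: $5,290.70 +$132.26 interest = $5,422.96; pay $772.47 → $4,650.49
Month 2: $4,650.49 +$116.26 interest = $4,766.75; pay $953.17 → $3,813.58
Month 3: $3,813.58 +$95.33 interest = $3,908.91; pay $1,133.87 → $2,775.04
Month 4: $2,775.04 +$69.37 interest = $2,844.41; pay $1,314.57 → $1,529.84
Month 5: $1,529.84 +$38.24 interest = $1,568.08; pay $1,495.27 → $72.81
Month 6: $72.81 +$1.82 interest = $74.63; pay $74.63 → $0.00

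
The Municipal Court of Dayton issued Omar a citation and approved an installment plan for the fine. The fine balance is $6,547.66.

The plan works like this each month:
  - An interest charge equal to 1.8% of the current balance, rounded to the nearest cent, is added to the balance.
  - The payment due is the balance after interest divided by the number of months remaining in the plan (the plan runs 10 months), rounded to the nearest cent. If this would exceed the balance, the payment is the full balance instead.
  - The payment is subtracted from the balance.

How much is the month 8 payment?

$755.21

Month 1: $6,547.66 +$117.86 interest = $6,665.52; pay $666.55 → $5,998.97
Month 2: $5,998.97 +$107.98 interest = $6,106.95; pay $678.55 → $5,428.40
Month 3: $5,428.40 +$97.71 interest = $5,526.11; pay $690.76 → $4,835.35
Month 4: $4,835.35 +$87.04 interest = $4,922.39; pay $703.20 → $4,219.19
Month 5: $4,219.19 +$75.95 interest = $4,295.14; pay $715.86 → $3,579.28
Month 6: $3,579.28 +$64.43 interest = $3,643.71; pay $728.74 → $2,914.97
Month 7: $2,914.97 +$52.47 interest = $2,967.44; pay $741.86 → $2,225.58
Month 8: $2,225.58 +$40.06 interest = $2,265.64; pay $755.21 → $1,510.43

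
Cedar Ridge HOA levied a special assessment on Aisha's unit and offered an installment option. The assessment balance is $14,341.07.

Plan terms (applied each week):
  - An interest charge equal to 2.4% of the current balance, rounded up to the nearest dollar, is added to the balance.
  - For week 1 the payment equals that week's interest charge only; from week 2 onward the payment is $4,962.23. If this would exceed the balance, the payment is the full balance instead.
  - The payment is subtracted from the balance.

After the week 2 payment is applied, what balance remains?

$9,723.84

Week 1: $14,341.07 +$345.00 interest = $14,686.07; pay $345.00 → $14,341.07
Week 2: $14,341.07 +$345.00 interest = $14,686.07; pay $4,962.23 → $9,723.84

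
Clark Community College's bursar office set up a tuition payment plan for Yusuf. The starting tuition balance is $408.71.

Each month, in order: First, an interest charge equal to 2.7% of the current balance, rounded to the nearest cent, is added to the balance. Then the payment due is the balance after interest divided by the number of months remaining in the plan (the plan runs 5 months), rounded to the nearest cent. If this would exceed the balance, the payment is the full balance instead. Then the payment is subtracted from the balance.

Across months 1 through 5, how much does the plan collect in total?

$443.04

Month 1: $408.71 +$11.04 interest = $419.75; pay $83.95 → $335.80
Month 2: $335.80 +$9.07 interest = $344.87; pay $86.22 → $258.65
Month 3: $258.65 +$6.98 interest = $265.63; pay $88.54 → $177.09
Month 4: $177.09 +$4.78 interest = $181.87; pay $90.94 → $90.93
Month 5: $90.93 +$2.46 interest = $93.39; pay $93.39 → $0.00
Total paid: $443.04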